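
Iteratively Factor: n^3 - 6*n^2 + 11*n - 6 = (n - 3)*(n^2 - 3*n + 2) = (n - 3)*(n - 1)*(n - 2)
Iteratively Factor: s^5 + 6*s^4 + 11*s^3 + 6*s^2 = (s + 2)*(s^4 + 4*s^3 + 3*s^2) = s*(s + 2)*(s^3 + 4*s^2 + 3*s) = s*(s + 2)*(s + 3)*(s^2 + s) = s*(s + 1)*(s + 2)*(s + 3)*(s)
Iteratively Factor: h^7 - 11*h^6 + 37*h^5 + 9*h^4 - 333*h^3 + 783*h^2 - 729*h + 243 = (h - 3)*(h^6 - 8*h^5 + 13*h^4 + 48*h^3 - 189*h^2 + 216*h - 81) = (h - 3)^2*(h^5 - 5*h^4 - 2*h^3 + 42*h^2 - 63*h + 27) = (h - 3)^2*(h - 1)*(h^4 - 4*h^3 - 6*h^2 + 36*h - 27) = (h - 3)^2*(h - 1)*(h + 3)*(h^3 - 7*h^2 + 15*h - 9) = (h - 3)^3*(h - 1)*(h + 3)*(h^2 - 4*h + 3) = (h - 3)^4*(h - 1)*(h + 3)*(h - 1)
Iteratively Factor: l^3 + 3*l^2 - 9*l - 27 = (l - 3)*(l^2 + 6*l + 9) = (l - 3)*(l + 3)*(l + 3)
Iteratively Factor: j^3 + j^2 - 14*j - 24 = (j + 2)*(j^2 - j - 12) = (j + 2)*(j + 3)*(j - 4)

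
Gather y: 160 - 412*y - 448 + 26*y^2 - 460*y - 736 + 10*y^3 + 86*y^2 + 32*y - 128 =10*y^3 + 112*y^2 - 840*y - 1152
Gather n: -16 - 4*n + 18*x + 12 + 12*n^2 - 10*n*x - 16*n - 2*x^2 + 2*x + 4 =12*n^2 + n*(-10*x - 20) - 2*x^2 + 20*x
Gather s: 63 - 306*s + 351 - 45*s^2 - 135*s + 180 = -45*s^2 - 441*s + 594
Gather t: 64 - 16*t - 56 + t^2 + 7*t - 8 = t^2 - 9*t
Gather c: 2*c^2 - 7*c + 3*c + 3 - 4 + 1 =2*c^2 - 4*c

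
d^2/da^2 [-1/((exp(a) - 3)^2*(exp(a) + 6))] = 9*(-exp(3*a) - 6*exp(2*a) - 21*exp(a) - 18)*exp(a)/(exp(7*a) + 6*exp(6*a) - 54*exp(5*a) - 216*exp(4*a) + 1377*exp(3*a) + 1458*exp(2*a) - 14580*exp(a) + 17496)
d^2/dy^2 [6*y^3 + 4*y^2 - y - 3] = 36*y + 8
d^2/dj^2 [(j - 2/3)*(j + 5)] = 2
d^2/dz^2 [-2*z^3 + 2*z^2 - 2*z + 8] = 4 - 12*z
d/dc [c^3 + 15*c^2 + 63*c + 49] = 3*c^2 + 30*c + 63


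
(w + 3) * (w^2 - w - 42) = w^3 + 2*w^2 - 45*w - 126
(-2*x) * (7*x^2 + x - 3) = -14*x^3 - 2*x^2 + 6*x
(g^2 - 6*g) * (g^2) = g^4 - 6*g^3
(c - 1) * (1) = c - 1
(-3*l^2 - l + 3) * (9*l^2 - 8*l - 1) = -27*l^4 + 15*l^3 + 38*l^2 - 23*l - 3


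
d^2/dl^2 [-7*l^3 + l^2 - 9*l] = 2 - 42*l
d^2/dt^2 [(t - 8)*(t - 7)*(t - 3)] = 6*t - 36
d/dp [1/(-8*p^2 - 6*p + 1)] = 2*(8*p + 3)/(8*p^2 + 6*p - 1)^2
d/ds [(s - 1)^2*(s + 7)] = (s - 1)*(3*s + 13)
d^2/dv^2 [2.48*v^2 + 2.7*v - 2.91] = 4.96000000000000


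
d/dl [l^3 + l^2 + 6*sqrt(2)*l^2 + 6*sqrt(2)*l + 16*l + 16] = 3*l^2 + 2*l + 12*sqrt(2)*l + 6*sqrt(2) + 16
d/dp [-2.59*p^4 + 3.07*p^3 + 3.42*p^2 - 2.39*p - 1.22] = -10.36*p^3 + 9.21*p^2 + 6.84*p - 2.39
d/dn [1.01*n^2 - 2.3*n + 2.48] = 2.02*n - 2.3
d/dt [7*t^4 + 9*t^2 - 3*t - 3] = 28*t^3 + 18*t - 3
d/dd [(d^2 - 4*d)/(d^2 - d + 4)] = (3*d^2 + 8*d - 16)/(d^4 - 2*d^3 + 9*d^2 - 8*d + 16)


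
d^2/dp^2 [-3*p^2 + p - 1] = -6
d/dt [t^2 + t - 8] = 2*t + 1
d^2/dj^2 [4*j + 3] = 0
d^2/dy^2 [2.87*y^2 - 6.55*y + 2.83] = 5.74000000000000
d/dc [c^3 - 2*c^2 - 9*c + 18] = 3*c^2 - 4*c - 9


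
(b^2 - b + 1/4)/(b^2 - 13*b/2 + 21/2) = (4*b^2 - 4*b + 1)/(2*(2*b^2 - 13*b + 21))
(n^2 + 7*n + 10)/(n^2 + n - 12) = (n^2 + 7*n + 10)/(n^2 + n - 12)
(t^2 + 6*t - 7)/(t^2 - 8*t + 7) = (t + 7)/(t - 7)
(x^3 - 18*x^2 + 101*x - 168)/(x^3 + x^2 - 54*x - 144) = (x^2 - 10*x + 21)/(x^2 + 9*x + 18)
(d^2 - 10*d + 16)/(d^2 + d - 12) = (d^2 - 10*d + 16)/(d^2 + d - 12)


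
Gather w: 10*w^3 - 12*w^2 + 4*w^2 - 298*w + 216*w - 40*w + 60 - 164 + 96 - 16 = 10*w^3 - 8*w^2 - 122*w - 24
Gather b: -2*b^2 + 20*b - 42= -2*b^2 + 20*b - 42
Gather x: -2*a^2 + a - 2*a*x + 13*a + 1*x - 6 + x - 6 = -2*a^2 + 14*a + x*(2 - 2*a) - 12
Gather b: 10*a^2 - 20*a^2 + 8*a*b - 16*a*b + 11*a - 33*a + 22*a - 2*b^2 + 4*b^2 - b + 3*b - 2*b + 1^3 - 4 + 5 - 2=-10*a^2 - 8*a*b + 2*b^2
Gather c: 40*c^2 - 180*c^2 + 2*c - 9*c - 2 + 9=-140*c^2 - 7*c + 7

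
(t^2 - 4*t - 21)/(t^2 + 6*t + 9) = (t - 7)/(t + 3)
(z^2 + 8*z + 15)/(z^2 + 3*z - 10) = (z + 3)/(z - 2)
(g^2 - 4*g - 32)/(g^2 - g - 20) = (g - 8)/(g - 5)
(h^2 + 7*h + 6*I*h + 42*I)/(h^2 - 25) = (h^2 + h*(7 + 6*I) + 42*I)/(h^2 - 25)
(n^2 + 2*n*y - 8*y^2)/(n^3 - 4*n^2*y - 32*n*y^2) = (-n + 2*y)/(n*(-n + 8*y))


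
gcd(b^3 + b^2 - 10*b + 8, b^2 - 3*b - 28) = b + 4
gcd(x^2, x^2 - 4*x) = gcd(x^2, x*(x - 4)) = x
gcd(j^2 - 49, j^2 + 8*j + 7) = j + 7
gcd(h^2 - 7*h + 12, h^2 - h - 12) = h - 4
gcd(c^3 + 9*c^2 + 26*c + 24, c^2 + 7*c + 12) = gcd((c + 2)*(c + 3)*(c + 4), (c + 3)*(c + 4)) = c^2 + 7*c + 12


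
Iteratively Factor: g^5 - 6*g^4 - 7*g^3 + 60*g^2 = (g - 4)*(g^4 - 2*g^3 - 15*g^2) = g*(g - 4)*(g^3 - 2*g^2 - 15*g) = g*(g - 5)*(g - 4)*(g^2 + 3*g) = g*(g - 5)*(g - 4)*(g + 3)*(g)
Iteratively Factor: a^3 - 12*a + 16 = (a + 4)*(a^2 - 4*a + 4) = (a - 2)*(a + 4)*(a - 2)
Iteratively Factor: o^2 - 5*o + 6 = (o - 2)*(o - 3)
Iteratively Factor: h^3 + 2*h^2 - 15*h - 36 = (h - 4)*(h^2 + 6*h + 9) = (h - 4)*(h + 3)*(h + 3)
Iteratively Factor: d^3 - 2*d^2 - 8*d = (d + 2)*(d^2 - 4*d) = d*(d + 2)*(d - 4)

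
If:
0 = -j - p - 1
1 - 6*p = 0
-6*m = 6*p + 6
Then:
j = -7/6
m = -7/6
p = 1/6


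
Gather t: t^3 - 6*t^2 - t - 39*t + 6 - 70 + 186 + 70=t^3 - 6*t^2 - 40*t + 192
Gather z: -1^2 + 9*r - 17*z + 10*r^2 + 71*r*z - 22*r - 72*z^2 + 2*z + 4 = 10*r^2 - 13*r - 72*z^2 + z*(71*r - 15) + 3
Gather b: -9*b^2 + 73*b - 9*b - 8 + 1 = -9*b^2 + 64*b - 7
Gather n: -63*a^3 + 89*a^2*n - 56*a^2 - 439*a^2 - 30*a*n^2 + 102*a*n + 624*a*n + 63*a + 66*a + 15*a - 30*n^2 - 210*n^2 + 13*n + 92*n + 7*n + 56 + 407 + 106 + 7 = -63*a^3 - 495*a^2 + 144*a + n^2*(-30*a - 240) + n*(89*a^2 + 726*a + 112) + 576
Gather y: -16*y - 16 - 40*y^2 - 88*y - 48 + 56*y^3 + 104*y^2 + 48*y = 56*y^3 + 64*y^2 - 56*y - 64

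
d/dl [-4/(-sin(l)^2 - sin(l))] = -(8/tan(l) + 4*cos(l)/sin(l)^2)/(sin(l) + 1)^2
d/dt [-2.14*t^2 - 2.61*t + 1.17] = -4.28*t - 2.61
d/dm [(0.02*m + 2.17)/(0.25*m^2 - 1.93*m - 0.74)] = (-0.005*m^2 - 1.085*m + 4.1733)/(0.0625*m^4 - 0.965*m^3 + 3.3549*m^2 + 2.8564*m + 0.5476)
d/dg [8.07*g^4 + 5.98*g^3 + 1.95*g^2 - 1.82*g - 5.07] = 32.28*g^3 + 17.94*g^2 + 3.9*g - 1.82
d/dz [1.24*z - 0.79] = 1.24000000000000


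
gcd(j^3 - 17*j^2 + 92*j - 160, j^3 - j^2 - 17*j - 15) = j - 5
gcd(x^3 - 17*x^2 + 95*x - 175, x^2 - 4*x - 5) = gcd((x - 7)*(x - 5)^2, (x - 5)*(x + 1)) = x - 5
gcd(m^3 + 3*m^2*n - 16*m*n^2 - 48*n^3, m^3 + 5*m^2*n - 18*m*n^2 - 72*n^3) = m^2 - m*n - 12*n^2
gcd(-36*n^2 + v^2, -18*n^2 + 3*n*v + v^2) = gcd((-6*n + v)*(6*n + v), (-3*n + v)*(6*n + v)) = 6*n + v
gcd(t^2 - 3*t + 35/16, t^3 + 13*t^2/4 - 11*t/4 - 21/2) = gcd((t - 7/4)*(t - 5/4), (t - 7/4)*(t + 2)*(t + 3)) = t - 7/4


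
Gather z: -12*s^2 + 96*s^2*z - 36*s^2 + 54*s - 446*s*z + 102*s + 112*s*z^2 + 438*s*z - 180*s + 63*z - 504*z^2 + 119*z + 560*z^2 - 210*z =-48*s^2 - 24*s + z^2*(112*s + 56) + z*(96*s^2 - 8*s - 28)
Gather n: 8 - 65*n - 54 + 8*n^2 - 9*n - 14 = 8*n^2 - 74*n - 60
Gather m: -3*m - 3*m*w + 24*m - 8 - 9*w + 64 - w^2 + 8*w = m*(21 - 3*w) - w^2 - w + 56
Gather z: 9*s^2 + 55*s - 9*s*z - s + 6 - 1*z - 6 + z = 9*s^2 - 9*s*z + 54*s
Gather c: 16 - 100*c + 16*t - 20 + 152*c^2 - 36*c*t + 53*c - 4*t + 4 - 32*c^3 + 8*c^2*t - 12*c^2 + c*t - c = -32*c^3 + c^2*(8*t + 140) + c*(-35*t - 48) + 12*t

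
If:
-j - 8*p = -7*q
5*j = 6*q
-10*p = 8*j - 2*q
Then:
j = 0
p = 0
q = 0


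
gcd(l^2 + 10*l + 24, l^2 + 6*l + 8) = l + 4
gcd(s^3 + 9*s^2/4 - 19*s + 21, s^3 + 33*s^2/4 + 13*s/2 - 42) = s^2 + 17*s/4 - 21/2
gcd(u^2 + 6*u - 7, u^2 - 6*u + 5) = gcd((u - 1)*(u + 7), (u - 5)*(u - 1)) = u - 1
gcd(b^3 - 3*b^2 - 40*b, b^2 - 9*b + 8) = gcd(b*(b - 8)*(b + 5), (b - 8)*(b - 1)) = b - 8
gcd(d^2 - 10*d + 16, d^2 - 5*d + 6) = d - 2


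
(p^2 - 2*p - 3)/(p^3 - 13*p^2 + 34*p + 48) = (p - 3)/(p^2 - 14*p + 48)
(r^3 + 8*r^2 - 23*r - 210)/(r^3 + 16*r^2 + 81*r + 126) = (r - 5)/(r + 3)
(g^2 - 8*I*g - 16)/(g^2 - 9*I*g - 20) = (g - 4*I)/(g - 5*I)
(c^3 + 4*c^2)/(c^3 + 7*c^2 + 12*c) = c/(c + 3)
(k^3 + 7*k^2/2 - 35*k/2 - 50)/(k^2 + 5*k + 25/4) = 2*(k^2 + k - 20)/(2*k + 5)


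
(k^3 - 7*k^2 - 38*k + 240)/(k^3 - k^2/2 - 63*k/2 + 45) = 2*(k - 8)/(2*k - 3)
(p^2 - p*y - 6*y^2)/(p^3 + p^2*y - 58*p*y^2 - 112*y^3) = (-p + 3*y)/(-p^2 + p*y + 56*y^2)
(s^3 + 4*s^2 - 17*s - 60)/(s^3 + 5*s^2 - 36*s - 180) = (s^2 - s - 12)/(s^2 - 36)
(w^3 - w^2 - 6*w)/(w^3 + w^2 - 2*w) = (w - 3)/(w - 1)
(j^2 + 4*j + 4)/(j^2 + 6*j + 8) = (j + 2)/(j + 4)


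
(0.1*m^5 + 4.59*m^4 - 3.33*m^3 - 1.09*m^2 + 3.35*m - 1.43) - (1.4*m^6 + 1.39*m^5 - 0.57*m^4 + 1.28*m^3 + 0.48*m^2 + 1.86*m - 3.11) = -1.4*m^6 - 1.29*m^5 + 5.16*m^4 - 4.61*m^3 - 1.57*m^2 + 1.49*m + 1.68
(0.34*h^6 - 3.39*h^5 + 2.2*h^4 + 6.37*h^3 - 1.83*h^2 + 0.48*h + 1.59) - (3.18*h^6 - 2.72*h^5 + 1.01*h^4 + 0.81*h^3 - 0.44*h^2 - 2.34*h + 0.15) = -2.84*h^6 - 0.67*h^5 + 1.19*h^4 + 5.56*h^3 - 1.39*h^2 + 2.82*h + 1.44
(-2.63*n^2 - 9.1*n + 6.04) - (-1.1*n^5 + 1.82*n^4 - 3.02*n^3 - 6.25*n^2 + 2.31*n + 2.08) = 1.1*n^5 - 1.82*n^4 + 3.02*n^3 + 3.62*n^2 - 11.41*n + 3.96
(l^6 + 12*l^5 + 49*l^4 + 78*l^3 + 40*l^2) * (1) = l^6 + 12*l^5 + 49*l^4 + 78*l^3 + 40*l^2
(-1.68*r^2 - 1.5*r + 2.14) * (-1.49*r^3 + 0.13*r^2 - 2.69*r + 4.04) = 2.5032*r^5 + 2.0166*r^4 + 1.1356*r^3 - 2.474*r^2 - 11.8166*r + 8.6456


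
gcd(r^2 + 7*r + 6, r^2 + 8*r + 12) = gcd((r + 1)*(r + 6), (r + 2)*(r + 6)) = r + 6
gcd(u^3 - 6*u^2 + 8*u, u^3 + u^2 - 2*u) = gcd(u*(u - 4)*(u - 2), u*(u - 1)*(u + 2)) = u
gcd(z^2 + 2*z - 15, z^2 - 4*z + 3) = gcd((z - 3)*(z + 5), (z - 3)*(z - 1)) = z - 3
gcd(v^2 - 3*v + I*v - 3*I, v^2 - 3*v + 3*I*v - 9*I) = v - 3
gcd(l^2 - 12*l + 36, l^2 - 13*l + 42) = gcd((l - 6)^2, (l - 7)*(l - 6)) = l - 6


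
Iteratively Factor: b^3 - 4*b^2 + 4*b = (b)*(b^2 - 4*b + 4) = b*(b - 2)*(b - 2)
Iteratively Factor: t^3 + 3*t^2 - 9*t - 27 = (t + 3)*(t^2 - 9) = (t + 3)^2*(t - 3)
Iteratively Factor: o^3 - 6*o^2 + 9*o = (o - 3)*(o^2 - 3*o) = o*(o - 3)*(o - 3)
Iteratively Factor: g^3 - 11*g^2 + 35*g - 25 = (g - 1)*(g^2 - 10*g + 25) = (g - 5)*(g - 1)*(g - 5)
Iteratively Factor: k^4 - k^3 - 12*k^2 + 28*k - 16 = (k - 2)*(k^3 + k^2 - 10*k + 8) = (k - 2)^2*(k^2 + 3*k - 4) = (k - 2)^2*(k + 4)*(k - 1)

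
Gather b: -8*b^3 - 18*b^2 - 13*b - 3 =-8*b^3 - 18*b^2 - 13*b - 3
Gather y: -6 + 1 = -5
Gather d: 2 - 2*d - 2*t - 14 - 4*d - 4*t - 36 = -6*d - 6*t - 48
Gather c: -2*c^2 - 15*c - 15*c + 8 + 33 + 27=-2*c^2 - 30*c + 68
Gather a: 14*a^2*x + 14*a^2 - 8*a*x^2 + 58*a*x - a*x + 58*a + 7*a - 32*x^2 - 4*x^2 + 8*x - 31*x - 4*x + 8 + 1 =a^2*(14*x + 14) + a*(-8*x^2 + 57*x + 65) - 36*x^2 - 27*x + 9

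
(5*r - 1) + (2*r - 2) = 7*r - 3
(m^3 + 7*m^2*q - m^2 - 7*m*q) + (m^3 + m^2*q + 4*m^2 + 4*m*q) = 2*m^3 + 8*m^2*q + 3*m^2 - 3*m*q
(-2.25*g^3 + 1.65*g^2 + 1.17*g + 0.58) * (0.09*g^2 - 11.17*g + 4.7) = -0.2025*g^5 + 25.281*g^4 - 28.9002*g^3 - 5.2617*g^2 - 0.9796*g + 2.726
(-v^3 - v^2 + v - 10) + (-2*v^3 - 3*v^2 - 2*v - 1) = -3*v^3 - 4*v^2 - v - 11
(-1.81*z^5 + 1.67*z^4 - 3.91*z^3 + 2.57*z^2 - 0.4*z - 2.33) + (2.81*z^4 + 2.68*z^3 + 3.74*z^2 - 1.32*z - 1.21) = -1.81*z^5 + 4.48*z^4 - 1.23*z^3 + 6.31*z^2 - 1.72*z - 3.54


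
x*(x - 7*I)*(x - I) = x^3 - 8*I*x^2 - 7*x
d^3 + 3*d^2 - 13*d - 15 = (d - 3)*(d + 1)*(d + 5)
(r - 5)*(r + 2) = r^2 - 3*r - 10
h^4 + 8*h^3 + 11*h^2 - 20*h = h*(h - 1)*(h + 4)*(h + 5)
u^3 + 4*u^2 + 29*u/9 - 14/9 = (u - 1/3)*(u + 2)*(u + 7/3)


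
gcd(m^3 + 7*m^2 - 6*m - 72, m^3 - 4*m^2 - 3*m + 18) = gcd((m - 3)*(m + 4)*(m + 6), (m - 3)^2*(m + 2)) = m - 3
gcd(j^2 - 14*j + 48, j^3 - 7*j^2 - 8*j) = j - 8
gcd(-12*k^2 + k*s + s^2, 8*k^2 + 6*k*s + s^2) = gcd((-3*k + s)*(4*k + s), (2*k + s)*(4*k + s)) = 4*k + s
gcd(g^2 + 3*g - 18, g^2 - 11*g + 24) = g - 3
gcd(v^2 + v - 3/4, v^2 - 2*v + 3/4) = v - 1/2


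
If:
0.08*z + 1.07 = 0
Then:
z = -13.38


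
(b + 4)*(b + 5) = b^2 + 9*b + 20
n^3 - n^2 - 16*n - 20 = (n - 5)*(n + 2)^2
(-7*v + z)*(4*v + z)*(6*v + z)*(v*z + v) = -168*v^4*z - 168*v^4 - 46*v^3*z^2 - 46*v^3*z + 3*v^2*z^3 + 3*v^2*z^2 + v*z^4 + v*z^3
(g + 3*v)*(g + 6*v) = g^2 + 9*g*v + 18*v^2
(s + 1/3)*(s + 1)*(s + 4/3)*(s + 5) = s^4 + 23*s^3/3 + 139*s^2/9 + 11*s + 20/9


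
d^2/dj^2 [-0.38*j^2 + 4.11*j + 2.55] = -0.760000000000000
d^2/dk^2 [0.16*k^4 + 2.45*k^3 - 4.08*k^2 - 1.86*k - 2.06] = 1.92*k^2 + 14.7*k - 8.16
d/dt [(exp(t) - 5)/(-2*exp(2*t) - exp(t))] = (2*exp(2*t) - 20*exp(t) - 5)*exp(-t)/(4*exp(2*t) + 4*exp(t) + 1)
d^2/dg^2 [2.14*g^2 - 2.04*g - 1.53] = 4.28000000000000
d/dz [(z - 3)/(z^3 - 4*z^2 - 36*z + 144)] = (z^3 - 4*z^2 - 36*z + (z - 3)*(-3*z^2 + 8*z + 36) + 144)/(z^3 - 4*z^2 - 36*z + 144)^2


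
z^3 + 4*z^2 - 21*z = z*(z - 3)*(z + 7)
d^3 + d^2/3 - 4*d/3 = d*(d - 1)*(d + 4/3)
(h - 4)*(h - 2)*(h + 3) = h^3 - 3*h^2 - 10*h + 24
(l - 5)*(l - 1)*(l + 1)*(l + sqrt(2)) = l^4 - 5*l^3 + sqrt(2)*l^3 - 5*sqrt(2)*l^2 - l^2 - sqrt(2)*l + 5*l + 5*sqrt(2)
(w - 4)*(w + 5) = w^2 + w - 20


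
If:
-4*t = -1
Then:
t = 1/4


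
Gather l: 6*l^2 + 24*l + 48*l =6*l^2 + 72*l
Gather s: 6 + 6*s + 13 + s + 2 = 7*s + 21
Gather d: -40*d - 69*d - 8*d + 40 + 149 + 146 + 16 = 351 - 117*d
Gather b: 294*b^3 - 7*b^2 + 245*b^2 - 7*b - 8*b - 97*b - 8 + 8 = 294*b^3 + 238*b^2 - 112*b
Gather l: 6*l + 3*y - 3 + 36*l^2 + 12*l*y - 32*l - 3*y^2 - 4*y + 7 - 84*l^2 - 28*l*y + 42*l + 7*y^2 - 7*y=-48*l^2 + l*(16 - 16*y) + 4*y^2 - 8*y + 4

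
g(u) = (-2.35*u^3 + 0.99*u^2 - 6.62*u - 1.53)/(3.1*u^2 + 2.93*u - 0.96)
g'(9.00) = -0.72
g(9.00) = -6.13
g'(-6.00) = -0.63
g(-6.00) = 6.25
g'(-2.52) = 0.86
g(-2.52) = 5.21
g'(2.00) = -0.27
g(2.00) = -1.71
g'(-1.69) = 10.55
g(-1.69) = 8.10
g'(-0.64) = 8.46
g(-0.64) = -2.38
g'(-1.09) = 207.67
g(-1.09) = -21.05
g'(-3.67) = -0.28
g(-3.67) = 5.07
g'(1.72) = -0.12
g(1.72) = -1.66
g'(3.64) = -0.58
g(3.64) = -2.48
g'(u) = (-6.2*u - 2.93)*(-2.35*u^3 + 0.99*u^2 - 6.62*u - 1.53)/(3.1*u^2 + 2.93*u - 0.96)^2 + (-7.05*u^2 + 1.98*u - 6.62)/(3.1*u^2 + 2.93*u - 0.96)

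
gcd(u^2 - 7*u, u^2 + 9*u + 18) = 1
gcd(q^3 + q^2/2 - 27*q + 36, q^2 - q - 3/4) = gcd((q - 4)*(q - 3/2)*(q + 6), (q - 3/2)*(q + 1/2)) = q - 3/2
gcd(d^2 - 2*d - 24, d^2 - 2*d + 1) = 1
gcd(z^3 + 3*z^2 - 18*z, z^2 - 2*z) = z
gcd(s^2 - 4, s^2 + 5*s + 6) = s + 2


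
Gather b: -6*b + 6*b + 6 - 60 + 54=0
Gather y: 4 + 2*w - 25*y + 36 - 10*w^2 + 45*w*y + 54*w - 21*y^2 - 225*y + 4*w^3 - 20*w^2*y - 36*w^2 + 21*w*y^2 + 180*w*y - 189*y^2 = 4*w^3 - 46*w^2 + 56*w + y^2*(21*w - 210) + y*(-20*w^2 + 225*w - 250) + 40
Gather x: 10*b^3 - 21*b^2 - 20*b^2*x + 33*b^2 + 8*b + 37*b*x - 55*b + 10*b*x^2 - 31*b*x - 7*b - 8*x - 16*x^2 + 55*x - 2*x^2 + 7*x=10*b^3 + 12*b^2 - 54*b + x^2*(10*b - 18) + x*(-20*b^2 + 6*b + 54)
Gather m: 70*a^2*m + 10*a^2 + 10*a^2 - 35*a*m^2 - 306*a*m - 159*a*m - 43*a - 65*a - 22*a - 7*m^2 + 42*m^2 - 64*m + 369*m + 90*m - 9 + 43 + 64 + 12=20*a^2 - 130*a + m^2*(35 - 35*a) + m*(70*a^2 - 465*a + 395) + 110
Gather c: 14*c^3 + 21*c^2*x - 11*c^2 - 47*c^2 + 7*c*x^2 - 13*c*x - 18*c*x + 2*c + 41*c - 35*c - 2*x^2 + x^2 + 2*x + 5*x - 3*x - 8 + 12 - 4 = 14*c^3 + c^2*(21*x - 58) + c*(7*x^2 - 31*x + 8) - x^2 + 4*x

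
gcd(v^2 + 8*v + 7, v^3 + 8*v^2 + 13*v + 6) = v + 1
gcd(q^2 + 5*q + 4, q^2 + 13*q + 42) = 1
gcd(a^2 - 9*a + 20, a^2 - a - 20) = a - 5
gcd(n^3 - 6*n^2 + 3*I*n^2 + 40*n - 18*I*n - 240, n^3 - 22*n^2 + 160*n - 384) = n - 6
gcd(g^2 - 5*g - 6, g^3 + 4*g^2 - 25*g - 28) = g + 1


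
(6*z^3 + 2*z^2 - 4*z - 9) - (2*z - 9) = 6*z^3 + 2*z^2 - 6*z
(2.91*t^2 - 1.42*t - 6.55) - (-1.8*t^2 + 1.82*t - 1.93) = 4.71*t^2 - 3.24*t - 4.62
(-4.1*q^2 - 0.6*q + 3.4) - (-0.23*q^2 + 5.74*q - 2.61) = -3.87*q^2 - 6.34*q + 6.01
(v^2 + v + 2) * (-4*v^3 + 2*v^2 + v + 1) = -4*v^5 - 2*v^4 - 5*v^3 + 6*v^2 + 3*v + 2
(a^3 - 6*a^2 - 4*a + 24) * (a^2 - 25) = a^5 - 6*a^4 - 29*a^3 + 174*a^2 + 100*a - 600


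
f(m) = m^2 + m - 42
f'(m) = 2*m + 1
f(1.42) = -38.56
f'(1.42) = 3.84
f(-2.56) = -38.01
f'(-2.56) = -4.12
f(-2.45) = -38.45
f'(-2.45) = -3.90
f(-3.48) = -33.37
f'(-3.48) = -5.96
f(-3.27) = -34.58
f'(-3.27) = -5.54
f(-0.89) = -42.10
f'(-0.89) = -0.78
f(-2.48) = -38.33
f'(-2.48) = -3.96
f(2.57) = -32.83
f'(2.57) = 6.14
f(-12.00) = 90.00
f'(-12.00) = -23.00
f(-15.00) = 168.00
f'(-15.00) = -29.00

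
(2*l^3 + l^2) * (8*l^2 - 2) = 16*l^5 + 8*l^4 - 4*l^3 - 2*l^2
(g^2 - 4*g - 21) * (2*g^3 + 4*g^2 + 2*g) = 2*g^5 - 4*g^4 - 56*g^3 - 92*g^2 - 42*g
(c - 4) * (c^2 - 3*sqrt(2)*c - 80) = c^3 - 3*sqrt(2)*c^2 - 4*c^2 - 80*c + 12*sqrt(2)*c + 320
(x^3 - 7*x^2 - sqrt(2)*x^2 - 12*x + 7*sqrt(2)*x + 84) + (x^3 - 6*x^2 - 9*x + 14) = 2*x^3 - 13*x^2 - sqrt(2)*x^2 - 21*x + 7*sqrt(2)*x + 98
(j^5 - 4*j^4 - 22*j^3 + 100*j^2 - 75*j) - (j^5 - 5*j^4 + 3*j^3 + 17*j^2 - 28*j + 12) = j^4 - 25*j^3 + 83*j^2 - 47*j - 12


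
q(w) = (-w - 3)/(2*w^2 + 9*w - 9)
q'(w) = (-4*w - 9)*(-w - 3)/(2*w^2 + 9*w - 9)^2 - 1/(2*w^2 + 9*w - 9)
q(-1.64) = 0.07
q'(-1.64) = 0.06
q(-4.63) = -0.21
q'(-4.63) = 0.38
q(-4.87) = -0.35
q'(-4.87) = 0.86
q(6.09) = -0.08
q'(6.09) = 0.01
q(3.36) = -0.15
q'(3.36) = 0.05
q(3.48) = -0.14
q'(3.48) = 0.05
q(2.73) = -0.19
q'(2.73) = 0.09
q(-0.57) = 0.18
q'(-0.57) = 0.16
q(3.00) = -0.17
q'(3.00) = 0.07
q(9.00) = -0.05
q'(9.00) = 0.01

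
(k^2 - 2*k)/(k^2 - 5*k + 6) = k/(k - 3)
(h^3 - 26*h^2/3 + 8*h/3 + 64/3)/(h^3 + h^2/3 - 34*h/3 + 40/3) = (3*h^2 - 20*h - 32)/(3*h^2 + 7*h - 20)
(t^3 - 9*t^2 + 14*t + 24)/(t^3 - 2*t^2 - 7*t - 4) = (t - 6)/(t + 1)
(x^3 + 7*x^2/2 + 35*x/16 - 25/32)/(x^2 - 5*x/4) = (32*x^3 + 112*x^2 + 70*x - 25)/(8*x*(4*x - 5))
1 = 1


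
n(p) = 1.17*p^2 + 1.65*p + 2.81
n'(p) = 2.34*p + 1.65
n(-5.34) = 27.36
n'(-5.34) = -10.85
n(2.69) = 15.71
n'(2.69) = 7.94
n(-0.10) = 2.66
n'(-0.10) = 1.42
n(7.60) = 82.93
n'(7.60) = 19.43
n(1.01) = 5.67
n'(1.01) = 4.01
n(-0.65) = 2.23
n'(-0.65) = 0.13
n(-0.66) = 2.23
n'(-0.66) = 0.11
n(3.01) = 18.38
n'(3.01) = 8.69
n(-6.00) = 35.03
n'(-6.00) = -12.39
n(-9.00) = 82.73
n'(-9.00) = -19.41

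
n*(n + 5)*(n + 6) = n^3 + 11*n^2 + 30*n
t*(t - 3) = t^2 - 3*t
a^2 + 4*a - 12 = (a - 2)*(a + 6)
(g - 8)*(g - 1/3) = g^2 - 25*g/3 + 8/3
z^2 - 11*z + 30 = (z - 6)*(z - 5)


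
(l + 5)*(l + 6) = l^2 + 11*l + 30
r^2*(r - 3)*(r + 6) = r^4 + 3*r^3 - 18*r^2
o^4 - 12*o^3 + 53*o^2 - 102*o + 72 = (o - 4)*(o - 3)^2*(o - 2)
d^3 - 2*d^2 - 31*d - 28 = (d - 7)*(d + 1)*(d + 4)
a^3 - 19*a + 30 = (a - 3)*(a - 2)*(a + 5)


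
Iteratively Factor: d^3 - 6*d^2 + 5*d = (d - 1)*(d^2 - 5*d) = (d - 5)*(d - 1)*(d)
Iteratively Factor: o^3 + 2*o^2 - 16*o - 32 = (o - 4)*(o^2 + 6*o + 8) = (o - 4)*(o + 2)*(o + 4)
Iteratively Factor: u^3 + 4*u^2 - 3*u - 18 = (u + 3)*(u^2 + u - 6) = (u - 2)*(u + 3)*(u + 3)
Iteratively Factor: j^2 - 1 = (j + 1)*(j - 1)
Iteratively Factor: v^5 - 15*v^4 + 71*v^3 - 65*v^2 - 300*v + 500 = (v - 5)*(v^4 - 10*v^3 + 21*v^2 + 40*v - 100) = (v - 5)^2*(v^3 - 5*v^2 - 4*v + 20) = (v - 5)^2*(v + 2)*(v^2 - 7*v + 10) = (v - 5)^2*(v - 2)*(v + 2)*(v - 5)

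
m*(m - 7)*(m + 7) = m^3 - 49*m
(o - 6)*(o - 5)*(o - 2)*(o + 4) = o^4 - 9*o^3 + 148*o - 240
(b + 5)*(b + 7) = b^2 + 12*b + 35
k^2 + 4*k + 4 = (k + 2)^2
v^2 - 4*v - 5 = (v - 5)*(v + 1)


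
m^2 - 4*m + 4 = (m - 2)^2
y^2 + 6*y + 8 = (y + 2)*(y + 4)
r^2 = r^2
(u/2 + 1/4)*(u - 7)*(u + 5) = u^3/2 - 3*u^2/4 - 18*u - 35/4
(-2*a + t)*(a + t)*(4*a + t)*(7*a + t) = -56*a^4 - 50*a^3*t + 15*a^2*t^2 + 10*a*t^3 + t^4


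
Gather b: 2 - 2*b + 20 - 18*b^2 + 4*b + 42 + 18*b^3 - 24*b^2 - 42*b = 18*b^3 - 42*b^2 - 40*b + 64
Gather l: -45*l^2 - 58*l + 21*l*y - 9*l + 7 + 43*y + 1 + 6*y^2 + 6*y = -45*l^2 + l*(21*y - 67) + 6*y^2 + 49*y + 8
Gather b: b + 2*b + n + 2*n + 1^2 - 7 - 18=3*b + 3*n - 24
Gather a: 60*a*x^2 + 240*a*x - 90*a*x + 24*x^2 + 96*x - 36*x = a*(60*x^2 + 150*x) + 24*x^2 + 60*x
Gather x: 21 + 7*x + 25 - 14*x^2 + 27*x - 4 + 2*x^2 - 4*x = -12*x^2 + 30*x + 42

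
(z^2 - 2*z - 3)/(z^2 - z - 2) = (z - 3)/(z - 2)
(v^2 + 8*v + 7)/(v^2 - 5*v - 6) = (v + 7)/(v - 6)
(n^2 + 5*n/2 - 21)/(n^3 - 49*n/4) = 2*(n + 6)/(n*(2*n + 7))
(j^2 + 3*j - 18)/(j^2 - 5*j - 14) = (-j^2 - 3*j + 18)/(-j^2 + 5*j + 14)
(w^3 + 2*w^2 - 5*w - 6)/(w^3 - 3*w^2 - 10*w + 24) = (w + 1)/(w - 4)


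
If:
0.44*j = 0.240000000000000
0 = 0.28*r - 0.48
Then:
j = 0.55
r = 1.71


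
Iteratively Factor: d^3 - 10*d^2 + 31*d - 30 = (d - 3)*(d^2 - 7*d + 10) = (d - 3)*(d - 2)*(d - 5)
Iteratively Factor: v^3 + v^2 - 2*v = (v - 1)*(v^2 + 2*v) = v*(v - 1)*(v + 2)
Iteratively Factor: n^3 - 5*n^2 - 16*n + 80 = (n - 4)*(n^2 - n - 20) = (n - 5)*(n - 4)*(n + 4)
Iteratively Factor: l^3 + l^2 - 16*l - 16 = (l + 1)*(l^2 - 16) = (l + 1)*(l + 4)*(l - 4)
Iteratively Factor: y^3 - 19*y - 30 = (y + 3)*(y^2 - 3*y - 10) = (y - 5)*(y + 3)*(y + 2)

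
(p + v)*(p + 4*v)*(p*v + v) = p^3*v + 5*p^2*v^2 + p^2*v + 4*p*v^3 + 5*p*v^2 + 4*v^3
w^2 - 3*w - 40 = (w - 8)*(w + 5)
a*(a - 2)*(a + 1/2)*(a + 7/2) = a^4 + 2*a^3 - 25*a^2/4 - 7*a/2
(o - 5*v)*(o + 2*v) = o^2 - 3*o*v - 10*v^2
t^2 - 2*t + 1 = (t - 1)^2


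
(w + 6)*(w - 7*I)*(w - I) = w^3 + 6*w^2 - 8*I*w^2 - 7*w - 48*I*w - 42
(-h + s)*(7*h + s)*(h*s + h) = -7*h^3*s - 7*h^3 + 6*h^2*s^2 + 6*h^2*s + h*s^3 + h*s^2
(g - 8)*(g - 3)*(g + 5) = g^3 - 6*g^2 - 31*g + 120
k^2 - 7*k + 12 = (k - 4)*(k - 3)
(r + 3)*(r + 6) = r^2 + 9*r + 18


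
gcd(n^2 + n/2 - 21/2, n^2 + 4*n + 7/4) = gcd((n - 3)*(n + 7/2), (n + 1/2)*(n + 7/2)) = n + 7/2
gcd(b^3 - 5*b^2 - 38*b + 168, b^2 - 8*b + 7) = b - 7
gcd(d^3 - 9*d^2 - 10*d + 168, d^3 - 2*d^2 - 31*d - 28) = d^2 - 3*d - 28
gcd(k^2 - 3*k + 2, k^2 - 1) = k - 1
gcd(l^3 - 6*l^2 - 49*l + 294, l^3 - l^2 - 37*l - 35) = l - 7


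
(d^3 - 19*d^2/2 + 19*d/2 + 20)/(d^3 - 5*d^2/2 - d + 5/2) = (d - 8)/(d - 1)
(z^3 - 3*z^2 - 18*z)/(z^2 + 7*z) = (z^2 - 3*z - 18)/(z + 7)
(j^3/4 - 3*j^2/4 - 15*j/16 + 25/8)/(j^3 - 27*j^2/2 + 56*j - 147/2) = (4*j^3 - 12*j^2 - 15*j + 50)/(8*(2*j^3 - 27*j^2 + 112*j - 147))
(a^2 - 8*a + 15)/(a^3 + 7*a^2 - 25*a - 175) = (a - 3)/(a^2 + 12*a + 35)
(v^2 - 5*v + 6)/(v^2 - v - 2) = (v - 3)/(v + 1)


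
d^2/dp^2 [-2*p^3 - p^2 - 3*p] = -12*p - 2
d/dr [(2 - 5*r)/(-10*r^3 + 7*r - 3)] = (50*r^3 - 35*r - (5*r - 2)*(30*r^2 - 7) + 15)/(10*r^3 - 7*r + 3)^2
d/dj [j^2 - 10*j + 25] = 2*j - 10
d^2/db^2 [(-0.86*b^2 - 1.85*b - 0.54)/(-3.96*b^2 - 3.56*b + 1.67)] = (1.4210854715202e-14*b^4 + 33.774048*b^3 + 84.932496*b^2 + 119.082744*b + 47.623892)/(62.099136*b^6 + 167.479488*b^5 + 71.997552*b^4 - 96.139936*b^3 - 30.362604*b^2 + 29.785452*b - 4.657463)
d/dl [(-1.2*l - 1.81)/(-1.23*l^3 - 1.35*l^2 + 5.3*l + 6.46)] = (-2.952*l^3 - 8.2989*l^2 - 4.887*l + 1.841)/(1.5129*l^6 + 3.321*l^5 - 11.2155*l^4 - 30.2016*l^3 + 10.648*l^2 + 68.476*l + 41.7316)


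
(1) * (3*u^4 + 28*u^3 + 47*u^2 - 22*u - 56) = 3*u^4 + 28*u^3 + 47*u^2 - 22*u - 56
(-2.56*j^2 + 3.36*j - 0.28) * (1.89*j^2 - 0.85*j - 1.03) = -4.8384*j^4 + 8.5264*j^3 - 0.7484*j^2 - 3.2228*j + 0.2884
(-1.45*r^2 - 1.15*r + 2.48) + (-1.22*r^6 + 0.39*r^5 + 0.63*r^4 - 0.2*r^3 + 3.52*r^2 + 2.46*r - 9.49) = -1.22*r^6 + 0.39*r^5 + 0.63*r^4 - 0.2*r^3 + 2.07*r^2 + 1.31*r - 7.01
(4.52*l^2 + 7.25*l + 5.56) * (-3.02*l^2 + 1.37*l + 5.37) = -13.6504*l^4 - 15.7026*l^3 + 17.4137*l^2 + 46.5497*l + 29.8572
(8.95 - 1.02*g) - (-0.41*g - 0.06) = 9.01 - 0.61*g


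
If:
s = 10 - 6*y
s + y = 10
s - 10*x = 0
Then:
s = 10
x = 1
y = 0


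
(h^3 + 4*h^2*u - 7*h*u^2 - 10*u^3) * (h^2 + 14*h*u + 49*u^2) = h^5 + 18*h^4*u + 98*h^3*u^2 + 88*h^2*u^3 - 483*h*u^4 - 490*u^5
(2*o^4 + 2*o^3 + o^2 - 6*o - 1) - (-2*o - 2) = 2*o^4 + 2*o^3 + o^2 - 4*o + 1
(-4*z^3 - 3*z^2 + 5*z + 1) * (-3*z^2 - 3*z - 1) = 12*z^5 + 21*z^4 - 2*z^3 - 15*z^2 - 8*z - 1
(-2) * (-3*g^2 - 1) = 6*g^2 + 2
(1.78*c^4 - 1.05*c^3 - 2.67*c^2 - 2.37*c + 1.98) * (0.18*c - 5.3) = 0.3204*c^5 - 9.623*c^4 + 5.0844*c^3 + 13.7244*c^2 + 12.9174*c - 10.494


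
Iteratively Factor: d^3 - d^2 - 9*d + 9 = (d + 3)*(d^2 - 4*d + 3) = (d - 1)*(d + 3)*(d - 3)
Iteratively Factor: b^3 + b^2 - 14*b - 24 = (b + 2)*(b^2 - b - 12) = (b - 4)*(b + 2)*(b + 3)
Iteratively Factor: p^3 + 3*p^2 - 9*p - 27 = (p + 3)*(p^2 - 9) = (p - 3)*(p + 3)*(p + 3)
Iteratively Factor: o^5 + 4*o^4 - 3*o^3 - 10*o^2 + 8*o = (o - 1)*(o^4 + 5*o^3 + 2*o^2 - 8*o) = (o - 1)*(o + 2)*(o^3 + 3*o^2 - 4*o) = (o - 1)*(o + 2)*(o + 4)*(o^2 - o) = o*(o - 1)*(o + 2)*(o + 4)*(o - 1)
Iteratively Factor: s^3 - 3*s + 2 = (s - 1)*(s^2 + s - 2) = (s - 1)^2*(s + 2)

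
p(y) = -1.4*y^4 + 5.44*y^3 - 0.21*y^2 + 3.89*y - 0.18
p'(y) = -5.6*y^3 + 16.32*y^2 - 0.42*y + 3.89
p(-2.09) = -85.60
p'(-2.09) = 127.18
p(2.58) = 39.85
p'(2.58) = 15.27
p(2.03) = 28.58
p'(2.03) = 23.44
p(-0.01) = -0.22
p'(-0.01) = 3.90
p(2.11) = 30.45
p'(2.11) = 23.06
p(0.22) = 0.72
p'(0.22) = 4.53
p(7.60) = -2265.42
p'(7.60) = -1514.92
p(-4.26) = -902.19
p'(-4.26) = 734.78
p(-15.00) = -89340.78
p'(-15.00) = 22582.19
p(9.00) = -5201.82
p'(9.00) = -2760.37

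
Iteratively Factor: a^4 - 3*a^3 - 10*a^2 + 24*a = (a + 3)*(a^3 - 6*a^2 + 8*a) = a*(a + 3)*(a^2 - 6*a + 8) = a*(a - 4)*(a + 3)*(a - 2)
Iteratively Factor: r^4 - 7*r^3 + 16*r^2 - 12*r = (r - 3)*(r^3 - 4*r^2 + 4*r) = (r - 3)*(r - 2)*(r^2 - 2*r) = r*(r - 3)*(r - 2)*(r - 2)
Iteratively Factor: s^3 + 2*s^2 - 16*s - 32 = (s - 4)*(s^2 + 6*s + 8) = (s - 4)*(s + 4)*(s + 2)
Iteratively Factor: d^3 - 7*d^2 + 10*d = (d - 2)*(d^2 - 5*d) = d*(d - 2)*(d - 5)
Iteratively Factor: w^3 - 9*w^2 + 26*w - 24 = (w - 2)*(w^2 - 7*w + 12) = (w - 4)*(w - 2)*(w - 3)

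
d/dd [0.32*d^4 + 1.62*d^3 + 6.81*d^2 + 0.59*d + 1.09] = 1.28*d^3 + 4.86*d^2 + 13.62*d + 0.59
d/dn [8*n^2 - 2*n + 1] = 16*n - 2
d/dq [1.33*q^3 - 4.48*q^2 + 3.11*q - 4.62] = 3.99*q^2 - 8.96*q + 3.11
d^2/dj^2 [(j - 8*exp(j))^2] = -16*j*exp(j) + 256*exp(2*j) - 32*exp(j) + 2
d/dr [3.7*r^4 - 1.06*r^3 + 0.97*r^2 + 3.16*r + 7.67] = 14.8*r^3 - 3.18*r^2 + 1.94*r + 3.16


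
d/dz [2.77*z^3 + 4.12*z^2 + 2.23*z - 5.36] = 8.31*z^2 + 8.24*z + 2.23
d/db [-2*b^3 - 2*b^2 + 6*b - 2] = -6*b^2 - 4*b + 6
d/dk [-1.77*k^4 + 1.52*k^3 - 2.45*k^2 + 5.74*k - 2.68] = -7.08*k^3 + 4.56*k^2 - 4.9*k + 5.74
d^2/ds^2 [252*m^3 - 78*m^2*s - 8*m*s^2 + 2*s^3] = -16*m + 12*s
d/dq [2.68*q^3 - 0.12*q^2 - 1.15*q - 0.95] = 8.04*q^2 - 0.24*q - 1.15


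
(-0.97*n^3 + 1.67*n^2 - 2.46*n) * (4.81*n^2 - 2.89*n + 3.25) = -4.6657*n^5 + 10.836*n^4 - 19.8114*n^3 + 12.5369*n^2 - 7.995*n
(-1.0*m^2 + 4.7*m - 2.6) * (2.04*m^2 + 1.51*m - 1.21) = -2.04*m^4 + 8.078*m^3 + 3.003*m^2 - 9.613*m + 3.146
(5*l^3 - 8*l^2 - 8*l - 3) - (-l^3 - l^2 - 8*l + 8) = 6*l^3 - 7*l^2 - 11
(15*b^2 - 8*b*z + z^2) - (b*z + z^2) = 15*b^2 - 9*b*z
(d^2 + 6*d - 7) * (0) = 0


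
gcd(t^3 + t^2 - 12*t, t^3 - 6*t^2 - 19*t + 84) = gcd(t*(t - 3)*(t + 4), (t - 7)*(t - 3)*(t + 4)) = t^2 + t - 12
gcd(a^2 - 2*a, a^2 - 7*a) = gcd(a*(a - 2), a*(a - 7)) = a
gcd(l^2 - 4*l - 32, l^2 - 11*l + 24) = l - 8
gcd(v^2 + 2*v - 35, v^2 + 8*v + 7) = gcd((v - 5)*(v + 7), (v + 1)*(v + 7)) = v + 7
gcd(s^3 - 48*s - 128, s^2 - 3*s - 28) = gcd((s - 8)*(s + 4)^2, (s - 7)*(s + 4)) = s + 4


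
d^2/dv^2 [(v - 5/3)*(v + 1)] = 2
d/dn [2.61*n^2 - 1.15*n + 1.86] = 5.22*n - 1.15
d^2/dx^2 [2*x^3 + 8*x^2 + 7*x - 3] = 12*x + 16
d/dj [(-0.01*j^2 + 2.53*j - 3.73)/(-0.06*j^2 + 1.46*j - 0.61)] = (0.1372*j^2 - 0.4354*j + 3.9025)/(0.0036*j^4 - 0.1752*j^3 + 2.2048*j^2 - 1.7812*j + 0.3721)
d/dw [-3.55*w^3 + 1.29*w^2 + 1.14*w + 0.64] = -10.65*w^2 + 2.58*w + 1.14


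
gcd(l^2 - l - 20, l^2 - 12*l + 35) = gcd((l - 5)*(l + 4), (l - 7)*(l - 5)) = l - 5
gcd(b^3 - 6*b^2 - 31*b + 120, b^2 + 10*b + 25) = b + 5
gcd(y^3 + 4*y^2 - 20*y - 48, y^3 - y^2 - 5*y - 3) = 1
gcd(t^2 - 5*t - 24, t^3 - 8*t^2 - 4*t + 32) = t - 8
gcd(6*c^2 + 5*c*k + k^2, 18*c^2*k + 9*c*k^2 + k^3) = 3*c + k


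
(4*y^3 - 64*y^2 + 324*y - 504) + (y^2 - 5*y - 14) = 4*y^3 - 63*y^2 + 319*y - 518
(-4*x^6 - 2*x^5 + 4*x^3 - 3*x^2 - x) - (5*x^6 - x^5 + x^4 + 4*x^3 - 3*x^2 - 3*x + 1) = -9*x^6 - x^5 - x^4 + 2*x - 1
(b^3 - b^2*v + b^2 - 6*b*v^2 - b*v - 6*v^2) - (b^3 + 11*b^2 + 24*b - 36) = -b^2*v - 10*b^2 - 6*b*v^2 - b*v - 24*b - 6*v^2 + 36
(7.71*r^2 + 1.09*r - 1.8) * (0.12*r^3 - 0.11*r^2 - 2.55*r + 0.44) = 0.9252*r^5 - 0.7173*r^4 - 19.9964*r^3 + 0.8109*r^2 + 5.0696*r - 0.792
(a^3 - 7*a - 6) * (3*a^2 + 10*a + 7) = 3*a^5 + 10*a^4 - 14*a^3 - 88*a^2 - 109*a - 42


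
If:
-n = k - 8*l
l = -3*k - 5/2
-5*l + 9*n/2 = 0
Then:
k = -31/39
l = -3/26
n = -5/39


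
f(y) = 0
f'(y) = 0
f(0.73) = 0.00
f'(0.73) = 0.00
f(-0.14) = 0.00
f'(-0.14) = 0.00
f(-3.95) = 0.00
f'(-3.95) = 0.00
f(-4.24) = 0.00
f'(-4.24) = 0.00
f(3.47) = 0.00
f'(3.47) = 0.00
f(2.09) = 0.00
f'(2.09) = 0.00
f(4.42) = 0.00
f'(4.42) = 0.00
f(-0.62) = 0.00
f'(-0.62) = 0.00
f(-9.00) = 0.00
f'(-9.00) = 0.00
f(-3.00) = 0.00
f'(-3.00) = 0.00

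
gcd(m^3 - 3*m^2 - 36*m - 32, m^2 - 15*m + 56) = m - 8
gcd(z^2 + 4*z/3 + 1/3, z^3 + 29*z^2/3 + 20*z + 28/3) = 1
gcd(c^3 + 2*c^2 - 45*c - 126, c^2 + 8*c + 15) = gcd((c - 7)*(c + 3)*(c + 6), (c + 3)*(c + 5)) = c + 3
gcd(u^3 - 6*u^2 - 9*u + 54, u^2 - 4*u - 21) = u + 3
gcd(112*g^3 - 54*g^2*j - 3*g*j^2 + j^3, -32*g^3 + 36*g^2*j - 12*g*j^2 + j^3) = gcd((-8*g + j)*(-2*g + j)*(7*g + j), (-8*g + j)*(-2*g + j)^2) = 16*g^2 - 10*g*j + j^2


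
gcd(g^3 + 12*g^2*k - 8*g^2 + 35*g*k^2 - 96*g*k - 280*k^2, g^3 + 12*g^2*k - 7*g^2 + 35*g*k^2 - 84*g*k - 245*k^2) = g^2 + 12*g*k + 35*k^2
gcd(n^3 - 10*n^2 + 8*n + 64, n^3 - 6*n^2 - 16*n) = n^2 - 6*n - 16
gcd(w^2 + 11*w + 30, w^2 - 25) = w + 5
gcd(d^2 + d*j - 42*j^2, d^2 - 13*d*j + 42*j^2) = d - 6*j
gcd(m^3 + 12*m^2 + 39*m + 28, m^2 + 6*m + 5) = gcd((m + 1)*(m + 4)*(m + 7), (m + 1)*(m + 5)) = m + 1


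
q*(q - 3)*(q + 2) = q^3 - q^2 - 6*q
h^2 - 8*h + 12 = (h - 6)*(h - 2)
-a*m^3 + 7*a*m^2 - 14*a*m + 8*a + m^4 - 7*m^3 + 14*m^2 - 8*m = (-a + m)*(m - 4)*(m - 2)*(m - 1)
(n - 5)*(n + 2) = n^2 - 3*n - 10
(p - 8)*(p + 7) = p^2 - p - 56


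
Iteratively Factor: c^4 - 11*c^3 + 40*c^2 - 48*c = (c - 4)*(c^3 - 7*c^2 + 12*c) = (c - 4)*(c - 3)*(c^2 - 4*c) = (c - 4)^2*(c - 3)*(c)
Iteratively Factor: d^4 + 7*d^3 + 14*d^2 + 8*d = (d + 2)*(d^3 + 5*d^2 + 4*d) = (d + 1)*(d + 2)*(d^2 + 4*d) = (d + 1)*(d + 2)*(d + 4)*(d)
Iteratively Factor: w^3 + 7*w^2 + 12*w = (w + 3)*(w^2 + 4*w) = w*(w + 3)*(w + 4)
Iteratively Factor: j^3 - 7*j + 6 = (j - 2)*(j^2 + 2*j - 3) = (j - 2)*(j - 1)*(j + 3)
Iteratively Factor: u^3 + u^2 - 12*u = (u + 4)*(u^2 - 3*u) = u*(u + 4)*(u - 3)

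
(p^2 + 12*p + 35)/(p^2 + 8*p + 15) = (p + 7)/(p + 3)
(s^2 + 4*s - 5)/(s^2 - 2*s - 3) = (-s^2 - 4*s + 5)/(-s^2 + 2*s + 3)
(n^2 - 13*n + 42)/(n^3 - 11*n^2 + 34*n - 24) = (n - 7)/(n^2 - 5*n + 4)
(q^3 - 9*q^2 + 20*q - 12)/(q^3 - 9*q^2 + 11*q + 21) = (q^3 - 9*q^2 + 20*q - 12)/(q^3 - 9*q^2 + 11*q + 21)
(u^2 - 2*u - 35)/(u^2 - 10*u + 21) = (u + 5)/(u - 3)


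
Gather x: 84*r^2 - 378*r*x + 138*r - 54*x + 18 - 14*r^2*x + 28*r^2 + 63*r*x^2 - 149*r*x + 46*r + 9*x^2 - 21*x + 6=112*r^2 + 184*r + x^2*(63*r + 9) + x*(-14*r^2 - 527*r - 75) + 24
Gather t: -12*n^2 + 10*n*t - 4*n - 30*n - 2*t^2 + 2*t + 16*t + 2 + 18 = -12*n^2 - 34*n - 2*t^2 + t*(10*n + 18) + 20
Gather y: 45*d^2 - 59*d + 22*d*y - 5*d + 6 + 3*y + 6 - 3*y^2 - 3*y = 45*d^2 + 22*d*y - 64*d - 3*y^2 + 12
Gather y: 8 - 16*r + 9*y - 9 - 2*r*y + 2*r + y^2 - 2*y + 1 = -14*r + y^2 + y*(7 - 2*r)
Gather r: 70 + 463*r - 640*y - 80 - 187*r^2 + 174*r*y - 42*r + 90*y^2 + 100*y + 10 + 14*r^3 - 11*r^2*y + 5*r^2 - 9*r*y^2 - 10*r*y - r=14*r^3 + r^2*(-11*y - 182) + r*(-9*y^2 + 164*y + 420) + 90*y^2 - 540*y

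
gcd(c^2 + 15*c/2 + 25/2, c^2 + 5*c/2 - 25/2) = c + 5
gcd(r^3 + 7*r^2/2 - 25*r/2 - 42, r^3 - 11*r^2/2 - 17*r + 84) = r^2 + r/2 - 14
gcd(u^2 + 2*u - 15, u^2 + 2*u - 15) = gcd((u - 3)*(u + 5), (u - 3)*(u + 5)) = u^2 + 2*u - 15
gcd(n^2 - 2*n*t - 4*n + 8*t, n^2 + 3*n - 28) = n - 4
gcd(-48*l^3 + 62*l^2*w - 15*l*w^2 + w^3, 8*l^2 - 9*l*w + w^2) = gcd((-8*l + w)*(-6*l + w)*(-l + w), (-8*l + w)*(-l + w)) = 8*l^2 - 9*l*w + w^2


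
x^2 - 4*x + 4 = (x - 2)^2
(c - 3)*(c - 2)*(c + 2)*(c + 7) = c^4 + 4*c^3 - 25*c^2 - 16*c + 84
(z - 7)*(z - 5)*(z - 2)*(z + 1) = z^4 - 13*z^3 + 45*z^2 - 11*z - 70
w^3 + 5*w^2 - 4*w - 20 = (w - 2)*(w + 2)*(w + 5)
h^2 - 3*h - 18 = (h - 6)*(h + 3)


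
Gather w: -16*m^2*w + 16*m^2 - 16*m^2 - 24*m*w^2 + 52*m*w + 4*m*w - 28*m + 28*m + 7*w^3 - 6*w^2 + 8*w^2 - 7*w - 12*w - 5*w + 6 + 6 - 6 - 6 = 7*w^3 + w^2*(2 - 24*m) + w*(-16*m^2 + 56*m - 24)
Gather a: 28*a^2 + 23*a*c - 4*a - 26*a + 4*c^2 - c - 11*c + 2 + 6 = 28*a^2 + a*(23*c - 30) + 4*c^2 - 12*c + 8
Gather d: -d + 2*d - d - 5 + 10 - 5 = 0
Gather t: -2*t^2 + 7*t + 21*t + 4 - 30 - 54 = -2*t^2 + 28*t - 80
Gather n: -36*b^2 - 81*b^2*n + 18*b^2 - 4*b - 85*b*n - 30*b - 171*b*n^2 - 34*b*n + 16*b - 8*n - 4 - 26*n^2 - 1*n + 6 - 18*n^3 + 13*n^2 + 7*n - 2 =-18*b^2 - 18*b - 18*n^3 + n^2*(-171*b - 13) + n*(-81*b^2 - 119*b - 2)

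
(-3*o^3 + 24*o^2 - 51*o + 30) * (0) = 0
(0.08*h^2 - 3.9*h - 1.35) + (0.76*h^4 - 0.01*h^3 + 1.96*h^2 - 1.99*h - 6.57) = 0.76*h^4 - 0.01*h^3 + 2.04*h^2 - 5.89*h - 7.92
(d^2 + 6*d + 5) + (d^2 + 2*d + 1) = 2*d^2 + 8*d + 6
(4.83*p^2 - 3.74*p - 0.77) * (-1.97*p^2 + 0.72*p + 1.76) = -9.5151*p^4 + 10.8454*p^3 + 7.3249*p^2 - 7.1368*p - 1.3552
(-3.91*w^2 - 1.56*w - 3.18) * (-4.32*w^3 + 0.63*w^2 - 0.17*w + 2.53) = 16.8912*w^5 + 4.2759*w^4 + 13.4195*w^3 - 11.6305*w^2 - 3.4062*w - 8.0454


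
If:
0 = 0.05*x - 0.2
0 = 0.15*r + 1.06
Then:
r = -7.07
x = 4.00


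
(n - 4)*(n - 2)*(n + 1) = n^3 - 5*n^2 + 2*n + 8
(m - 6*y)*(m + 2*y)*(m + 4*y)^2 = m^4 + 4*m^3*y - 28*m^2*y^2 - 160*m*y^3 - 192*y^4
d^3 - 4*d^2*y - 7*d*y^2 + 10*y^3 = (d - 5*y)*(d - y)*(d + 2*y)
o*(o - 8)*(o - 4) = o^3 - 12*o^2 + 32*o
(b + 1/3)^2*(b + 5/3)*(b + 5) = b^4 + 22*b^3/3 + 116*b^2/9 + 170*b/27 + 25/27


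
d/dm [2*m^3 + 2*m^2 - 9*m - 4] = 6*m^2 + 4*m - 9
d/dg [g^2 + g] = 2*g + 1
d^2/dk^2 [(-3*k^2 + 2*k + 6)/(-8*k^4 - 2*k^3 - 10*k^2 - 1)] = 2*(576*k^8 - 624*k^7 - 4324*k^6 - 1944*k^5 - 4872*k^4 - 1042*k^3 - 1578*k^2 + 96*k + 63)/(512*k^12 + 384*k^11 + 2016*k^10 + 968*k^9 + 2712*k^8 + 696*k^7 + 1492*k^6 + 120*k^5 + 324*k^4 + 6*k^3 + 30*k^2 + 1)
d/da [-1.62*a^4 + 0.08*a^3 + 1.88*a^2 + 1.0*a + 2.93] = -6.48*a^3 + 0.24*a^2 + 3.76*a + 1.0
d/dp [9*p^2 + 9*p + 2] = 18*p + 9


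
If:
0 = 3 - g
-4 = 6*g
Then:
No Solution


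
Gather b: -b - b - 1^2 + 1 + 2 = 2 - 2*b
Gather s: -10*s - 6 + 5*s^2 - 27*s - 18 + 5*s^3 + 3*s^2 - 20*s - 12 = 5*s^3 + 8*s^2 - 57*s - 36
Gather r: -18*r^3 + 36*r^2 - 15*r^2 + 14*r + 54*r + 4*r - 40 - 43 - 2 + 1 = -18*r^3 + 21*r^2 + 72*r - 84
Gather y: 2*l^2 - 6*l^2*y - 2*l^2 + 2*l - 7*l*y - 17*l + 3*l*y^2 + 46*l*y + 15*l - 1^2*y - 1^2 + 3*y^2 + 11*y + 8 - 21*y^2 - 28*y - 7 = y^2*(3*l - 18) + y*(-6*l^2 + 39*l - 18)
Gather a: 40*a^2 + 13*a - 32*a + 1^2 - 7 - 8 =40*a^2 - 19*a - 14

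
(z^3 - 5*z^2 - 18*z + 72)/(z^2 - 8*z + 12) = (z^2 + z - 12)/(z - 2)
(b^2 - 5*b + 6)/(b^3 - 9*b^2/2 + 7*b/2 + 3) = 2/(2*b + 1)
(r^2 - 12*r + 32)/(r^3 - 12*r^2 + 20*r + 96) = (r - 4)/(r^2 - 4*r - 12)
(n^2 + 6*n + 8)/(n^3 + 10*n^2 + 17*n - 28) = (n + 2)/(n^2 + 6*n - 7)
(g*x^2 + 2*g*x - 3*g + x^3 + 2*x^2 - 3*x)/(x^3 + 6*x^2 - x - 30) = (g*x - g + x^2 - x)/(x^2 + 3*x - 10)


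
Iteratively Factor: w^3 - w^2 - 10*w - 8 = (w - 4)*(w^2 + 3*w + 2) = (w - 4)*(w + 1)*(w + 2)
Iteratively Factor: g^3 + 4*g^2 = (g + 4)*(g^2) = g*(g + 4)*(g)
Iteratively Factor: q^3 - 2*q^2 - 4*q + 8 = (q - 2)*(q^2 - 4) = (q - 2)^2*(q + 2)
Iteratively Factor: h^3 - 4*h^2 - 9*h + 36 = (h - 3)*(h^2 - h - 12) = (h - 3)*(h + 3)*(h - 4)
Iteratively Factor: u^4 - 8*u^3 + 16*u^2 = (u)*(u^3 - 8*u^2 + 16*u) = u^2*(u^2 - 8*u + 16) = u^2*(u - 4)*(u - 4)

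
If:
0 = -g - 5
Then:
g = -5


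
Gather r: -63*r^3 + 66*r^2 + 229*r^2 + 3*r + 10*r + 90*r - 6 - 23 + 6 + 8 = -63*r^3 + 295*r^2 + 103*r - 15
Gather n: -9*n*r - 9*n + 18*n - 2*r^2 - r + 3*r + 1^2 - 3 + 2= n*(9 - 9*r) - 2*r^2 + 2*r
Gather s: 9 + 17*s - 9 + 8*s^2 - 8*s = 8*s^2 + 9*s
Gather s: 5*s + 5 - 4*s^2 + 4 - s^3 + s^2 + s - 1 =-s^3 - 3*s^2 + 6*s + 8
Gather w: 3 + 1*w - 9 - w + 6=0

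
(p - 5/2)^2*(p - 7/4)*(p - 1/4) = p^4 - 7*p^3 + 267*p^2/16 - 235*p/16 + 175/64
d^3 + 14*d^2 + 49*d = d*(d + 7)^2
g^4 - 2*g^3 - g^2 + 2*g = g*(g - 2)*(g - 1)*(g + 1)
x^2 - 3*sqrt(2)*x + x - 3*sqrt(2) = (x + 1)*(x - 3*sqrt(2))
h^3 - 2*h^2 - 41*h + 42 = (h - 7)*(h - 1)*(h + 6)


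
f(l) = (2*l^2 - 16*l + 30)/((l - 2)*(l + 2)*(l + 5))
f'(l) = (4*l - 16)/((l - 2)*(l + 2)*(l + 5)) - (2*l^2 - 16*l + 30)/((l - 2)*(l + 2)*(l + 5)^2) - (2*l^2 - 16*l + 30)/((l - 2)*(l + 2)^2*(l + 5)) - (2*l^2 - 16*l + 30)/((l - 2)^2*(l + 2)*(l + 5))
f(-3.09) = 9.30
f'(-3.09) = 2.81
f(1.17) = -0.86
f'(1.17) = 0.07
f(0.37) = -1.17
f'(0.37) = 0.69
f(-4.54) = 18.83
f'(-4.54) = -35.11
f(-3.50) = 8.93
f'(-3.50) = -0.80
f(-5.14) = -52.59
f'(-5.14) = -388.14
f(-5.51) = -13.31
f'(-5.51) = -28.82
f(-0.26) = -1.84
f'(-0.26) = 1.55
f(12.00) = 0.05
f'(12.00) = 0.00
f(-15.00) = -0.33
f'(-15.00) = -0.04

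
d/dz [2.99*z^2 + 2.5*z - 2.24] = 5.98*z + 2.5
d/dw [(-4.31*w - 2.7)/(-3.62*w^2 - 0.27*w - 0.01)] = (15.6022*w^2 + 1.1637*w - (4.31*w + 2.7)*(7.24*w + 0.27) + 0.0431)/(3.62*w^2 + 0.27*w + 0.01)^2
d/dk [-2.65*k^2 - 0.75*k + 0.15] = -5.3*k - 0.75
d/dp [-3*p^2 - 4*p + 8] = -6*p - 4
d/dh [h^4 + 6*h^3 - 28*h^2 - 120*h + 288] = 4*h^3 + 18*h^2 - 56*h - 120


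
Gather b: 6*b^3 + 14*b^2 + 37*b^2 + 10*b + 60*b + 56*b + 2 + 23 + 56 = 6*b^3 + 51*b^2 + 126*b + 81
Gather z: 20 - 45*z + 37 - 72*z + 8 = 65 - 117*z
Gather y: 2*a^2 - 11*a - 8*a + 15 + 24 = 2*a^2 - 19*a + 39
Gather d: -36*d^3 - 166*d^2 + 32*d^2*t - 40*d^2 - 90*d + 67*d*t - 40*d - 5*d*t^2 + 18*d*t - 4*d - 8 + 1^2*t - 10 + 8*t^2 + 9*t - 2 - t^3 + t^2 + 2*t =-36*d^3 + d^2*(32*t - 206) + d*(-5*t^2 + 85*t - 134) - t^3 + 9*t^2 + 12*t - 20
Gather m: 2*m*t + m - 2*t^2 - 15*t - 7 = m*(2*t + 1) - 2*t^2 - 15*t - 7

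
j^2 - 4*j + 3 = (j - 3)*(j - 1)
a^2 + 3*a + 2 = (a + 1)*(a + 2)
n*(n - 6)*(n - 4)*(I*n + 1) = I*n^4 + n^3 - 10*I*n^3 - 10*n^2 + 24*I*n^2 + 24*n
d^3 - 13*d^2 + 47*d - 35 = (d - 7)*(d - 5)*(d - 1)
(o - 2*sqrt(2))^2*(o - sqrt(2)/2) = o^3 - 9*sqrt(2)*o^2/2 + 12*o - 4*sqrt(2)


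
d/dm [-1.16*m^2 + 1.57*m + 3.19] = 1.57 - 2.32*m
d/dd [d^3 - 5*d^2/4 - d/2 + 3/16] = 3*d^2 - 5*d/2 - 1/2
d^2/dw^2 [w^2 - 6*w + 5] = 2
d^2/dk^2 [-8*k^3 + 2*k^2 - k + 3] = 4 - 48*k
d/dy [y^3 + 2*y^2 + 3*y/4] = 3*y^2 + 4*y + 3/4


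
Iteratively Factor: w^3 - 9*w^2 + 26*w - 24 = (w - 3)*(w^2 - 6*w + 8) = (w - 4)*(w - 3)*(w - 2)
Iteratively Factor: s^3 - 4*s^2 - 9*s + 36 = (s - 3)*(s^2 - s - 12) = (s - 3)*(s + 3)*(s - 4)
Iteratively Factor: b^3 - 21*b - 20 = (b + 4)*(b^2 - 4*b - 5) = (b + 1)*(b + 4)*(b - 5)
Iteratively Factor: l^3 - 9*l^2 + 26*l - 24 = (l - 4)*(l^2 - 5*l + 6) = (l - 4)*(l - 2)*(l - 3)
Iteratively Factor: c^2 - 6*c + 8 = (c - 4)*(c - 2)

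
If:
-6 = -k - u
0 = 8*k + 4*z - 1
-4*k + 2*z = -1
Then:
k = 3/16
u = 93/16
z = -1/8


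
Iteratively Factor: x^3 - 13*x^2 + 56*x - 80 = (x - 5)*(x^2 - 8*x + 16) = (x - 5)*(x - 4)*(x - 4)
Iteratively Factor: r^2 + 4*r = (r)*(r + 4)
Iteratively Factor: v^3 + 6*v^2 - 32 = (v - 2)*(v^2 + 8*v + 16) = (v - 2)*(v + 4)*(v + 4)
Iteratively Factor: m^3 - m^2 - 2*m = (m - 2)*(m^2 + m) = (m - 2)*(m + 1)*(m)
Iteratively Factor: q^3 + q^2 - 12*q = (q + 4)*(q^2 - 3*q) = q*(q + 4)*(q - 3)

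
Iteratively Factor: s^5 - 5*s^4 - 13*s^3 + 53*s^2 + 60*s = (s)*(s^4 - 5*s^3 - 13*s^2 + 53*s + 60) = s*(s - 4)*(s^3 - s^2 - 17*s - 15) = s*(s - 5)*(s - 4)*(s^2 + 4*s + 3) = s*(s - 5)*(s - 4)*(s + 1)*(s + 3)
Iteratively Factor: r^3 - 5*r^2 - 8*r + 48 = (r + 3)*(r^2 - 8*r + 16) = (r - 4)*(r + 3)*(r - 4)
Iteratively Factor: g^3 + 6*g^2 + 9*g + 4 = (g + 1)*(g^2 + 5*g + 4) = (g + 1)*(g + 4)*(g + 1)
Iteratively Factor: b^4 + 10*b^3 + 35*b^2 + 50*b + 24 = (b + 2)*(b^3 + 8*b^2 + 19*b + 12) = (b + 2)*(b + 3)*(b^2 + 5*b + 4) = (b + 1)*(b + 2)*(b + 3)*(b + 4)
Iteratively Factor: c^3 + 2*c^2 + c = (c + 1)*(c^2 + c) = c*(c + 1)*(c + 1)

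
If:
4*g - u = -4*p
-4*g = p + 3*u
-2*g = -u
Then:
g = 0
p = 0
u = 0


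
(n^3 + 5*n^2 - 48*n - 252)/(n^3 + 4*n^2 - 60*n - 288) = (n - 7)/(n - 8)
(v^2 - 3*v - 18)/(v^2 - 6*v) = (v + 3)/v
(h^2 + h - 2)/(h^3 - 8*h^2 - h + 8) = (h + 2)/(h^2 - 7*h - 8)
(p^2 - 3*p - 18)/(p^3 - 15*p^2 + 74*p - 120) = (p + 3)/(p^2 - 9*p + 20)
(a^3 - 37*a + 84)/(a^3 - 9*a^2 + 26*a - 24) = (a + 7)/(a - 2)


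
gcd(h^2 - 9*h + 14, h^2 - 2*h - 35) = h - 7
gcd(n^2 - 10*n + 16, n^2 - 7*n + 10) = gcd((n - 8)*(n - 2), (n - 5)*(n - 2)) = n - 2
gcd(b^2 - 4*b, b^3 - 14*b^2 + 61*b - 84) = b - 4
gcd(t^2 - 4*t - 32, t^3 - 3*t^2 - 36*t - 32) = t^2 - 4*t - 32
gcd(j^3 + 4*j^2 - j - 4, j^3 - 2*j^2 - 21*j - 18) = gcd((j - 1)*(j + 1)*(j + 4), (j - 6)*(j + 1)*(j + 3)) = j + 1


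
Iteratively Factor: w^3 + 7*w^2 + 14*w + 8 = (w + 2)*(w^2 + 5*w + 4) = (w + 2)*(w + 4)*(w + 1)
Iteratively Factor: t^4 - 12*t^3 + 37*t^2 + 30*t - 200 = (t - 5)*(t^3 - 7*t^2 + 2*t + 40) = (t - 5)*(t - 4)*(t^2 - 3*t - 10) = (t - 5)*(t - 4)*(t + 2)*(t - 5)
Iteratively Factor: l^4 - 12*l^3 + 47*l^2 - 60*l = (l - 5)*(l^3 - 7*l^2 + 12*l) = l*(l - 5)*(l^2 - 7*l + 12) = l*(l - 5)*(l - 3)*(l - 4)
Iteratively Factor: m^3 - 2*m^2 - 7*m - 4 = (m + 1)*(m^2 - 3*m - 4) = (m - 4)*(m + 1)*(m + 1)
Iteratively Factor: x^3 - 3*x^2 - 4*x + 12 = (x - 3)*(x^2 - 4) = (x - 3)*(x + 2)*(x - 2)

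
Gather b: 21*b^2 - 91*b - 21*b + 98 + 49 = 21*b^2 - 112*b + 147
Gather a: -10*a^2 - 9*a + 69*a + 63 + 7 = -10*a^2 + 60*a + 70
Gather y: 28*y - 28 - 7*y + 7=21*y - 21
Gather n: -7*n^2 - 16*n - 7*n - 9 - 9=-7*n^2 - 23*n - 18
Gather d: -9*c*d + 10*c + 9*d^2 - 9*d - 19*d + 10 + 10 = 10*c + 9*d^2 + d*(-9*c - 28) + 20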